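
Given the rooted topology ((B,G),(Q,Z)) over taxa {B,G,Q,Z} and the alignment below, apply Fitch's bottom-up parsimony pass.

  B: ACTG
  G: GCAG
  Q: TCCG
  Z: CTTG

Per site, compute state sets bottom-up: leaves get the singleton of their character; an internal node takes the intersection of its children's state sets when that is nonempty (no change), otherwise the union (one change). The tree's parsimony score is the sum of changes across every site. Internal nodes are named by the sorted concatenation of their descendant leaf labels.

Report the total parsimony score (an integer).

6

BG@0: {A} ∪ {G} = {A,G} (union, +1)
QZ@0: {T} ∪ {C} = {C,T} (union, +1)
BGQZ@0: {A,G} ∪ {C,T} = {A,C,G,T} (union, +1)
BG@1: {C} ∩ {C} = {C} (intersection, +0)
QZ@1: {C} ∪ {T} = {C,T} (union, +1)
BGQZ@1: {C} ∩ {C,T} = {C} (intersection, +0)
BG@2: {T} ∪ {A} = {A,T} (union, +1)
QZ@2: {C} ∪ {T} = {C,T} (union, +1)
BGQZ@2: {A,T} ∩ {C,T} = {T} (intersection, +0)
BG@3: {G} ∩ {G} = {G} (intersection, +0)
QZ@3: {G} ∩ {G} = {G} (intersection, +0)
BGQZ@3: {G} ∩ {G} = {G} (intersection, +0)
per-site changes: [3, 1, 2, 0]; total = 6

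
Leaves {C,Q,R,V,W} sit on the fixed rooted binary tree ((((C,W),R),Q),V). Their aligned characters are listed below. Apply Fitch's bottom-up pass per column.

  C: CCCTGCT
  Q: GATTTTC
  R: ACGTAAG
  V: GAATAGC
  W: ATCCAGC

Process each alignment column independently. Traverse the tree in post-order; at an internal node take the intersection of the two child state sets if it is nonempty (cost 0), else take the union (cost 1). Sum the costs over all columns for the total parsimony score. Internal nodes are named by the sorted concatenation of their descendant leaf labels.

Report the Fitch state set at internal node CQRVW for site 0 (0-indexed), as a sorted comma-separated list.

CW@0: {C} ∪ {A} = {A,C} (union, +1)
CRW@0: {A,C} ∩ {A} = {A} (intersection, +0)
CQRW@0: {A} ∪ {G} = {A,G} (union, +1)
CQRVW@0: {A,G} ∩ {G} = {G} (intersection, +0)
CW@1: {C} ∪ {T} = {C,T} (union, +1)
CRW@1: {C,T} ∩ {C} = {C} (intersection, +0)
CQRW@1: {C} ∪ {A} = {A,C} (union, +1)
CQRVW@1: {A,C} ∩ {A} = {A} (intersection, +0)
CW@2: {C} ∩ {C} = {C} (intersection, +0)
CRW@2: {C} ∪ {G} = {C,G} (union, +1)
CQRW@2: {C,G} ∪ {T} = {C,G,T} (union, +1)
CQRVW@2: {C,G,T} ∪ {A} = {A,C,G,T} (union, +1)
CW@3: {T} ∪ {C} = {C,T} (union, +1)
CRW@3: {C,T} ∩ {T} = {T} (intersection, +0)
CQRW@3: {T} ∩ {T} = {T} (intersection, +0)
CQRVW@3: {T} ∩ {T} = {T} (intersection, +0)
CW@4: {G} ∪ {A} = {A,G} (union, +1)
CRW@4: {A,G} ∩ {A} = {A} (intersection, +0)
CQRW@4: {A} ∪ {T} = {A,T} (union, +1)
CQRVW@4: {A,T} ∩ {A} = {A} (intersection, +0)
CW@5: {C} ∪ {G} = {C,G} (union, +1)
CRW@5: {C,G} ∪ {A} = {A,C,G} (union, +1)
CQRW@5: {A,C,G} ∪ {T} = {A,C,G,T} (union, +1)
CQRVW@5: {A,C,G,T} ∩ {G} = {G} (intersection, +0)
CW@6: {T} ∪ {C} = {C,T} (union, +1)
CRW@6: {C,T} ∪ {G} = {C,G,T} (union, +1)
CQRW@6: {C,G,T} ∩ {C} = {C} (intersection, +0)
CQRVW@6: {C} ∩ {C} = {C} (intersection, +0)
per-site changes: [2, 2, 3, 1, 2, 3, 2]; total = 15

G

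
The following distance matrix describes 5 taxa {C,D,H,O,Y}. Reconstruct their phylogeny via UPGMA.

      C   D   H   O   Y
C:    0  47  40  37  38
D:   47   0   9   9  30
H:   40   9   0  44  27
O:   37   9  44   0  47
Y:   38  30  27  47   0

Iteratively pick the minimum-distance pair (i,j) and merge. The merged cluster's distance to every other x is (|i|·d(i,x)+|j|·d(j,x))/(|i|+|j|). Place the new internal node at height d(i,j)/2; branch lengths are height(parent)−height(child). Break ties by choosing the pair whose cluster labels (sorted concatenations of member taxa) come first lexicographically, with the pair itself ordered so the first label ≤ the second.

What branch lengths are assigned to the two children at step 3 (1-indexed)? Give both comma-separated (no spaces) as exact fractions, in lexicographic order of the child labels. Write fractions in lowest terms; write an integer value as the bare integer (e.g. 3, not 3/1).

49/12,52/3

step 1: merge (D,H) at d=9; branch lengths D→9/2, H→9/2; new cluster DH
  updated: d(C,DH)=87/2, d(DH,O)=53/2, d(DH,Y)=57/2
step 2: merge (DH,O) at d=53/2; branch lengths DH→35/4, O→53/4; new cluster DHO
  updated: d(C,DHO)=124/3, d(DHO,Y)=104/3
step 3: merge (DHO,Y) at d=104/3; branch lengths DHO→49/12, Y→52/3; new cluster DHOY
  updated: d(C,DHOY)=81/2
step 4: merge (C,DHOY) at d=81/2; branch lengths C→81/4, DHOY→35/12; new cluster CDHOY
final tree: (C:81/4,(((D:9/2,H:9/2):35/4,O:53/4):49/12,Y:52/3):35/12)
total length: 907/12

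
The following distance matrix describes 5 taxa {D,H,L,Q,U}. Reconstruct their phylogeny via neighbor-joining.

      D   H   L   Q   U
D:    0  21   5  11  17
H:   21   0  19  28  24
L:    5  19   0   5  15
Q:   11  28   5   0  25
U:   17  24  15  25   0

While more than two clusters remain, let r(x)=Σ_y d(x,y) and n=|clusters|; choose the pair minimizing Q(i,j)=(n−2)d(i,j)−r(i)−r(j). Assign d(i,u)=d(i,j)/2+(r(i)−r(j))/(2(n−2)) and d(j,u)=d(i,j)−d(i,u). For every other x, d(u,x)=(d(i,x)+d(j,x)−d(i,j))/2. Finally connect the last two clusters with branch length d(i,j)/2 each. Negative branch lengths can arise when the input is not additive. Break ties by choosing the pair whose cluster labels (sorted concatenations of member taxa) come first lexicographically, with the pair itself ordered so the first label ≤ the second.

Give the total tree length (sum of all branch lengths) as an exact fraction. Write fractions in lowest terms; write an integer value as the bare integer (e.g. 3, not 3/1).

1. join H+U (d=24, Q=-101) ⇒ HU; edges |H|=83/6, |U|=61/6
  updated: d(D,HU)=7, d(HU,L)=5, d(HU,Q)=29/2
2. join D+HU (d=7, Q=-71/2) ⇒ DHU; edges |D|=21/8, |HU|=35/8
  updated: d(DHU,L)=3/2, d(DHU,Q)=37/4
3. join DHU+L (d=3/2, Q=-63/4) ⇒ DHLU; edges |DHU|=23/8, |L|=-11/8
  updated: d(DHLU,Q)=51/8
4. join DHLU+Q (d=51/8) ⇒ DHLQU; edges |DHLU|=51/16, |Q|=51/16
final tree: (((D:21/8,(H:83/6,U:61/6):35/8):23/8,L:-11/8):51/16,Q:51/16)
total length: 311/8

311/8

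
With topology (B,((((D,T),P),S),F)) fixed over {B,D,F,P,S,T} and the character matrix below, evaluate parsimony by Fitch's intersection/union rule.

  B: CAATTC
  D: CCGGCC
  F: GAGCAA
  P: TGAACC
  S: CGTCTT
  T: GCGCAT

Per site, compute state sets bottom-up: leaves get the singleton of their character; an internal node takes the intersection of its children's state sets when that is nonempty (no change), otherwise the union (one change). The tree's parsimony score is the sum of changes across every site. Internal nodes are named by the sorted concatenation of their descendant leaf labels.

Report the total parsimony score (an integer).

17

site 0, node DT: D={C} ∪ T={G} → {C,G} (+1)
site 0, node DPT: DT={C,G} ∪ P={T} → {C,G,T} (+1)
site 0, node DPST: DPT={C,G,T} ∩ S={C} → {C} (+0)
site 0, node DFPST: DPST={C} ∪ F={G} → {C,G} (+1)
site 0, node BDFPST: B={C} ∩ DFPST={C,G} → {C} (+0)
site 1, node DT: D={C} ∩ T={C} → {C} (+0)
site 1, node DPT: DT={C} ∪ P={G} → {C,G} (+1)
site 1, node DPST: DPT={C,G} ∩ S={G} → {G} (+0)
site 1, node DFPST: DPST={G} ∪ F={A} → {A,G} (+1)
site 1, node BDFPST: B={A} ∩ DFPST={A,G} → {A} (+0)
site 2, node DT: D={G} ∩ T={G} → {G} (+0)
site 2, node DPT: DT={G} ∪ P={A} → {A,G} (+1)
site 2, node DPST: DPT={A,G} ∪ S={T} → {A,G,T} (+1)
site 2, node DFPST: DPST={A,G,T} ∩ F={G} → {G} (+0)
site 2, node BDFPST: B={A} ∪ DFPST={G} → {A,G} (+1)
site 3, node DT: D={G} ∪ T={C} → {C,G} (+1)
site 3, node DPT: DT={C,G} ∪ P={A} → {A,C,G} (+1)
site 3, node DPST: DPT={A,C,G} ∩ S={C} → {C} (+0)
site 3, node DFPST: DPST={C} ∩ F={C} → {C} (+0)
site 3, node BDFPST: B={T} ∪ DFPST={C} → {C,T} (+1)
site 4, node DT: D={C} ∪ T={A} → {A,C} (+1)
site 4, node DPT: DT={A,C} ∩ P={C} → {C} (+0)
site 4, node DPST: DPT={C} ∪ S={T} → {C,T} (+1)
site 4, node DFPST: DPST={C,T} ∪ F={A} → {A,C,T} (+1)
site 4, node BDFPST: B={T} ∩ DFPST={A,C,T} → {T} (+0)
site 5, node DT: D={C} ∪ T={T} → {C,T} (+1)
site 5, node DPT: DT={C,T} ∩ P={C} → {C} (+0)
site 5, node DPST: DPT={C} ∪ S={T} → {C,T} (+1)
site 5, node DFPST: DPST={C,T} ∪ F={A} → {A,C,T} (+1)
site 5, node BDFPST: B={C} ∩ DFPST={A,C,T} → {C} (+0)
per-site changes: [3, 2, 3, 3, 3, 3]; total = 17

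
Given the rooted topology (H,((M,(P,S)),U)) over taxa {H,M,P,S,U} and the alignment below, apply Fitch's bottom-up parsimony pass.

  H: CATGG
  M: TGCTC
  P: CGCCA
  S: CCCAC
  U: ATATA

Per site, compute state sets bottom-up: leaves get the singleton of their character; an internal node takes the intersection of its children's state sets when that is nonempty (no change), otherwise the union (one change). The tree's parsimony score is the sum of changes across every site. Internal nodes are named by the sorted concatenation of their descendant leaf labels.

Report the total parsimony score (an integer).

PS@0: {C} ∩ {C} = {C} (intersection, +0)
MPS@0: {T} ∪ {C} = {C,T} (union, +1)
MPSU@0: {C,T} ∪ {A} = {A,C,T} (union, +1)
HMPSU@0: {C} ∩ {A,C,T} = {C} (intersection, +0)
PS@1: {G} ∪ {C} = {C,G} (union, +1)
MPS@1: {G} ∩ {C,G} = {G} (intersection, +0)
MPSU@1: {G} ∪ {T} = {G,T} (union, +1)
HMPSU@1: {A} ∪ {G,T} = {A,G,T} (union, +1)
PS@2: {C} ∩ {C} = {C} (intersection, +0)
MPS@2: {C} ∩ {C} = {C} (intersection, +0)
MPSU@2: {C} ∪ {A} = {A,C} (union, +1)
HMPSU@2: {T} ∪ {A,C} = {A,C,T} (union, +1)
PS@3: {C} ∪ {A} = {A,C} (union, +1)
MPS@3: {T} ∪ {A,C} = {A,C,T} (union, +1)
MPSU@3: {A,C,T} ∩ {T} = {T} (intersection, +0)
HMPSU@3: {G} ∪ {T} = {G,T} (union, +1)
PS@4: {A} ∪ {C} = {A,C} (union, +1)
MPS@4: {C} ∩ {A,C} = {C} (intersection, +0)
MPSU@4: {C} ∪ {A} = {A,C} (union, +1)
HMPSU@4: {G} ∪ {A,C} = {A,C,G} (union, +1)
per-site changes: [2, 3, 2, 3, 3]; total = 13

13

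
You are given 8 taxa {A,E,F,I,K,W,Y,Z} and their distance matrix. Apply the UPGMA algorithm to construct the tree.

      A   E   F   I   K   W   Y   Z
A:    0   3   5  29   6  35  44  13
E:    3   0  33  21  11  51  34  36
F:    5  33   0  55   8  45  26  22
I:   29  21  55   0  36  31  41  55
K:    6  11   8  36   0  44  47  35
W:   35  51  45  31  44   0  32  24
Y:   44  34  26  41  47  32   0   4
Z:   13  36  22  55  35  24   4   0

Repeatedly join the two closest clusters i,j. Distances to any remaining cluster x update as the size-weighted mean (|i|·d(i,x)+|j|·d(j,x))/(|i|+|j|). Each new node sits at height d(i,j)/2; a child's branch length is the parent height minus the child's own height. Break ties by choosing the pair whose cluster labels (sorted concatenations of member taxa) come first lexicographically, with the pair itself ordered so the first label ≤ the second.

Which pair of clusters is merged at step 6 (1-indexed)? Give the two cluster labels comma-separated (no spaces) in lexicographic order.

AEFK,I

iteration 1: select A,E (d=3); attach at lengths (3/2, 3/2); label the merged cluster AE
  updated: d(AE,F)=19, d(AE,I)=25, d(AE,K)=17/2, d(AE,W)=43, d(AE,Y)=39, d(AE,Z)=49/2
iteration 2: select Y,Z (d=4); attach at lengths (2, 2); label the merged cluster YZ
  updated: d(AE,YZ)=127/4, d(F,YZ)=24, d(I,YZ)=48, d(K,YZ)=41, d(W,YZ)=28
iteration 3: select F,K (d=8); attach at lengths (4, 4); label the merged cluster FK
  updated: d(AE,FK)=55/4, d(FK,I)=91/2, d(FK,W)=89/2, d(FK,YZ)=65/2
iteration 4: select AE,FK (d=55/4); attach at lengths (43/8, 23/8); label the merged cluster AEFK
  updated: d(AEFK,I)=141/4, d(AEFK,W)=175/4, d(AEFK,YZ)=257/8
iteration 5: select W,YZ (d=28); attach at lengths (14, 12); label the merged cluster WYZ
  updated: d(AEFK,WYZ)=36, d(I,WYZ)=127/3
iteration 6: select AEFK,I (d=141/4); attach at lengths (43/4, 141/8); label the merged cluster AEFIK
  updated: d(AEFIK,WYZ)=559/15
iteration 7: select AEFIK,WYZ (d=559/15); attach at lengths (121/120, 139/30); label the merged cluster AEFIKWYZ
final tree: ((((A:3/2,E:3/2):43/8,(F:4,K:4):23/8):43/4,I:141/8):121/120,(W:14,(Y:2,Z:2):12):139/30)
total length: 1249/15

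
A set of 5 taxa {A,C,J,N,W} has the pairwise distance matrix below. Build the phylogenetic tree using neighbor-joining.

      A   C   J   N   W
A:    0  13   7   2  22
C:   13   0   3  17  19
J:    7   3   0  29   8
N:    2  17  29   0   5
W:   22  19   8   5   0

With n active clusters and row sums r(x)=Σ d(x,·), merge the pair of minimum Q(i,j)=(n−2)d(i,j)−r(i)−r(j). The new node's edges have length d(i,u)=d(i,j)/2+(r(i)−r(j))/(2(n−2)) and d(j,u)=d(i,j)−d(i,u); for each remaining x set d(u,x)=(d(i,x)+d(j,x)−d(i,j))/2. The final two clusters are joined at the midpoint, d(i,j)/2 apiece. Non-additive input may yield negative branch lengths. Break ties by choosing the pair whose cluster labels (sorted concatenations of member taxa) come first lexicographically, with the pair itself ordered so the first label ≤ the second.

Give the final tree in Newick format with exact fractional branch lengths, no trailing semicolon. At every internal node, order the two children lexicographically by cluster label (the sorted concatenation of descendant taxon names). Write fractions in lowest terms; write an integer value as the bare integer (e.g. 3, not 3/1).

(((A:15/8,(N:7/3,W:8/3):61/8):53/8,C:23/8):1/16,J:1/16)

iteration 1: select N,W (d=5, Q=-92); attach at lengths (7/3, 8/3); label the merged cluster NW
  updated: d(A,NW)=19/2, d(C,NW)=31/2, d(J,NW)=16
iteration 2: select A,NW (d=19/2, Q=-103/2); attach at lengths (15/8, 61/8); label the merged cluster ANW
  updated: d(ANW,C)=19/2, d(ANW,J)=27/4
iteration 3: select ANW,C (d=19/2, Q=-77/4); attach at lengths (53/8, 23/8); label the merged cluster ACNW
  updated: d(ACNW,J)=1/8
iteration 4: select ACNW,J (d=1/8); attach at lengths (1/16, 1/16); label the merged cluster ACJNW
final tree: (((A:15/8,(N:7/3,W:8/3):61/8):53/8,C:23/8):1/16,J:1/16)
total length: 193/8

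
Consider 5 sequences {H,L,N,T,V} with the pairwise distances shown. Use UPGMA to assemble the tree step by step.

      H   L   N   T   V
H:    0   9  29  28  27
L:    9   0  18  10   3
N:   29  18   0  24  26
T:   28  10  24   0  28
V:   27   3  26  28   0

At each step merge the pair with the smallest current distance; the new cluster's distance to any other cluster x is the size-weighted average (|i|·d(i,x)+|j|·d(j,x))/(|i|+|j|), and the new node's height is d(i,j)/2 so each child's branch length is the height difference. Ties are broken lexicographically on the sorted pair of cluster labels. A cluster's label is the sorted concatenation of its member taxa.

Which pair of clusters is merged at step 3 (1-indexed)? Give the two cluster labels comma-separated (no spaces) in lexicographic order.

HLV,T

1. join L+V (d=3) ⇒ LV; edges |L|=3/2, |V|=3/2
  updated: d(H,LV)=18, d(LV,N)=22, d(LV,T)=19
2. join H+LV (d=18) ⇒ HLV; edges |H|=9, |LV|=15/2
  updated: d(HLV,N)=73/3, d(HLV,T)=22
3. join HLV+T (d=22) ⇒ HLTV; edges |HLV|=2, |T|=11
  updated: d(HLTV,N)=97/4
4. join HLTV+N (d=97/4) ⇒ HLNTV; edges |HLTV|=9/8, |N|=97/8
final tree: (((H:9,(L:3/2,V:3/2):15/2):2,T:11):9/8,N:97/8)
total length: 183/4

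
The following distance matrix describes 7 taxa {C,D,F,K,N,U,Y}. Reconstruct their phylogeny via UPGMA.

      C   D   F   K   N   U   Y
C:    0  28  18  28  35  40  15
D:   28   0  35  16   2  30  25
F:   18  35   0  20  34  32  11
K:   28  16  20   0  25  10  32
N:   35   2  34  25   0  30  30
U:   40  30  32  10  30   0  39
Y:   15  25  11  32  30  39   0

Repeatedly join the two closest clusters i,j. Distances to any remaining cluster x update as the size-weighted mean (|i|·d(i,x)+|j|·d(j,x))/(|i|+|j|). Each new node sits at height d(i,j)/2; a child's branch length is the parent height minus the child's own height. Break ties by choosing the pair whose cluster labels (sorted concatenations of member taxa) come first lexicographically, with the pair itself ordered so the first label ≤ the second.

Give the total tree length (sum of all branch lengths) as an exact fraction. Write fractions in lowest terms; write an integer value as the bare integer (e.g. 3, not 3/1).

511/8

iteration 1: select D,N (d=2); attach at lengths (1, 1); label the merged cluster DN
  updated: d(C,DN)=63/2, d(DN,F)=69/2, d(DN,K)=41/2, d(DN,U)=30, d(DN,Y)=55/2
iteration 2: select K,U (d=10); attach at lengths (5, 5); label the merged cluster KU
  updated: d(C,KU)=34, d(DN,KU)=101/4, d(F,KU)=26, d(KU,Y)=71/2
iteration 3: select F,Y (d=11); attach at lengths (11/2, 11/2); label the merged cluster FY
  updated: d(C,FY)=33/2, d(DN,FY)=31, d(FY,KU)=123/4
iteration 4: select C,FY (d=33/2); attach at lengths (33/4, 11/4); label the merged cluster CFY
  updated: d(CFY,DN)=187/6, d(CFY,KU)=191/6
iteration 5: select DN,KU (d=101/4); attach at lengths (93/8, 61/8); label the merged cluster DKNU
  updated: d(CFY,DKNU)=63/2
iteration 6: select CFY,DKNU (d=63/2); attach at lengths (15/2, 25/8); label the merged cluster CDFKNUY
final tree: ((C:33/4,(F:11/2,Y:11/2):11/4):15/2,((D:1,N:1):93/8,(K:5,U:5):61/8):25/8)
total length: 511/8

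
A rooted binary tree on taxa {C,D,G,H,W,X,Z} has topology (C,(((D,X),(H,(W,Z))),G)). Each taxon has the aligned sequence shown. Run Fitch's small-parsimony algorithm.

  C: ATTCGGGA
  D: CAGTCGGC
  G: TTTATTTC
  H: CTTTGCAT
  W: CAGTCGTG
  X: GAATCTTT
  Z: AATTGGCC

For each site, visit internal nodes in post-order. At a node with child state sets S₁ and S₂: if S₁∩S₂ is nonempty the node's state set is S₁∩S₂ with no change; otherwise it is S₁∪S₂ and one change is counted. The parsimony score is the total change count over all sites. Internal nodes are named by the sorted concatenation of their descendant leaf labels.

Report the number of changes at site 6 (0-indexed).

4

DX@0: {C} ∪ {G} = {C,G} (union, +1)
WZ@0: {C} ∪ {A} = {A,C} (union, +1)
HWZ@0: {C} ∩ {A,C} = {C} (intersection, +0)
DHWXZ@0: {C,G} ∩ {C} = {C} (intersection, +0)
DGHWXZ@0: {C} ∪ {T} = {C,T} (union, +1)
CDGHWXZ@0: {A} ∪ {C,T} = {A,C,T} (union, +1)
DX@1: {A} ∩ {A} = {A} (intersection, +0)
WZ@1: {A} ∩ {A} = {A} (intersection, +0)
HWZ@1: {T} ∪ {A} = {A,T} (union, +1)
DHWXZ@1: {A} ∩ {A,T} = {A} (intersection, +0)
DGHWXZ@1: {A} ∪ {T} = {A,T} (union, +1)
CDGHWXZ@1: {T} ∩ {A,T} = {T} (intersection, +0)
DX@2: {G} ∪ {A} = {A,G} (union, +1)
WZ@2: {G} ∪ {T} = {G,T} (union, +1)
HWZ@2: {T} ∩ {G,T} = {T} (intersection, +0)
DHWXZ@2: {A,G} ∪ {T} = {A,G,T} (union, +1)
DGHWXZ@2: {A,G,T} ∩ {T} = {T} (intersection, +0)
CDGHWXZ@2: {T} ∩ {T} = {T} (intersection, +0)
DX@3: {T} ∩ {T} = {T} (intersection, +0)
WZ@3: {T} ∩ {T} = {T} (intersection, +0)
HWZ@3: {T} ∩ {T} = {T} (intersection, +0)
DHWXZ@3: {T} ∩ {T} = {T} (intersection, +0)
DGHWXZ@3: {T} ∪ {A} = {A,T} (union, +1)
CDGHWXZ@3: {C} ∪ {A,T} = {A,C,T} (union, +1)
DX@4: {C} ∩ {C} = {C} (intersection, +0)
WZ@4: {C} ∪ {G} = {C,G} (union, +1)
HWZ@4: {G} ∩ {C,G} = {G} (intersection, +0)
DHWXZ@4: {C} ∪ {G} = {C,G} (union, +1)
DGHWXZ@4: {C,G} ∪ {T} = {C,G,T} (union, +1)
CDGHWXZ@4: {G} ∩ {C,G,T} = {G} (intersection, +0)
DX@5: {G} ∪ {T} = {G,T} (union, +1)
WZ@5: {G} ∩ {G} = {G} (intersection, +0)
HWZ@5: {C} ∪ {G} = {C,G} (union, +1)
DHWXZ@5: {G,T} ∩ {C,G} = {G} (intersection, +0)
DGHWXZ@5: {G} ∪ {T} = {G,T} (union, +1)
CDGHWXZ@5: {G} ∩ {G,T} = {G} (intersection, +0)
DX@6: {G} ∪ {T} = {G,T} (union, +1)
WZ@6: {T} ∪ {C} = {C,T} (union, +1)
HWZ@6: {A} ∪ {C,T} = {A,C,T} (union, +1)
DHWXZ@6: {G,T} ∩ {A,C,T} = {T} (intersection, +0)
DGHWXZ@6: {T} ∩ {T} = {T} (intersection, +0)
CDGHWXZ@6: {G} ∪ {T} = {G,T} (union, +1)
DX@7: {C} ∪ {T} = {C,T} (union, +1)
WZ@7: {G} ∪ {C} = {C,G} (union, +1)
HWZ@7: {T} ∪ {C,G} = {C,G,T} (union, +1)
DHWXZ@7: {C,T} ∩ {C,G,T} = {C,T} (intersection, +0)
DGHWXZ@7: {C,T} ∩ {C} = {C} (intersection, +0)
CDGHWXZ@7: {A} ∪ {C} = {A,C} (union, +1)
per-site changes: [4, 2, 3, 2, 3, 3, 4, 4]; total = 25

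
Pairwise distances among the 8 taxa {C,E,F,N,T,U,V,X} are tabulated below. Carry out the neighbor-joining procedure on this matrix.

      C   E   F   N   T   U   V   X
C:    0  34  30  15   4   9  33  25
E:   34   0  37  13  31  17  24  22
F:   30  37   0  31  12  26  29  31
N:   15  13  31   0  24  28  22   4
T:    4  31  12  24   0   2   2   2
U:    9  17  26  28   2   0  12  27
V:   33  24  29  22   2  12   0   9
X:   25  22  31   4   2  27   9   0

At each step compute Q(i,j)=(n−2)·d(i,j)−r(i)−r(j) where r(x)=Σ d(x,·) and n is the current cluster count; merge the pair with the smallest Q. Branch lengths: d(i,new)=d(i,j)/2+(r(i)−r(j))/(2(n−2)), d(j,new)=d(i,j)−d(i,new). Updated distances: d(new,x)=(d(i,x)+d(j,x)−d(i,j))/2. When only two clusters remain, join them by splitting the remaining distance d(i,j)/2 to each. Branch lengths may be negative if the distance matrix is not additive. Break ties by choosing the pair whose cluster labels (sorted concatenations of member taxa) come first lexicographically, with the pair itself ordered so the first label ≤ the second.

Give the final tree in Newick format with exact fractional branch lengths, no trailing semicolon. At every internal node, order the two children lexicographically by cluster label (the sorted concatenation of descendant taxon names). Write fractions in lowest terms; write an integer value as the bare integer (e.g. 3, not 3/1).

1. join E+N (d=13, Q=-237) ⇒ EN; edges |E|=119/12, |N|=37/12
  updated: d(C,EN)=18, d(EN,F)=55/2, d(EN,T)=21, d(EN,U)=16, d(EN,V)=33/2, d(EN,X)=13/2
2. join EN+X (d=13/2, Q=-347/2) ⇒ ENX; edges |EN|=15/4, |X|=11/4
  updated: d(C,ENX)=73/4, d(ENX,F)=26, d(ENX,T)=33/4, d(ENX,U)=73/4, d(ENX,V)=19/2
3. join ENX+V (d=19/2, Q=-511/4) ⇒ ENVX; edges |ENX|=131/32, |V|=173/32
  updated: d(C,ENVX)=167/8, d(ENVX,F)=91/4, d(ENVX,T)=3/8, d(ENVX,U)=83/8
4. join C+U (d=9, Q=-337/4) ⇒ CU; edges |C|=29/4, |U|=7/4
  updated: d(CU,ENVX)=89/8, d(CU,F)=47/2, d(CU,T)=-3/2
5. join CU+T (d=-3/2, Q=-47) ⇒ CTU; edges |CU|=77/16, |T|=-101/16
  updated: d(CTU,ENVX)=13/2, d(CTU,F)=37/2
6. join CTU+ENVX (d=13/2, Q=-191/4) ⇒ CENTUVX; edges |CTU|=9/8, |ENVX|=43/8
  updated: d(CENTUVX,F)=139/8
7. join CENTUVX+F (d=139/8) ⇒ CEFNTUVX; edges |CENTUVX|=139/16, |F|=139/16
final tree: ((((C:29/4,U:7/4):77/16,T:-101/16):9/8,(((E:119/12,N:37/12):15/4,X:11/4):131/32,V:173/32):43/8):139/16,F:139/16)
total length: 483/8

((((C:29/4,U:7/4):77/16,T:-101/16):9/8,(((E:119/12,N:37/12):15/4,X:11/4):131/32,V:173/32):43/8):139/16,F:139/16)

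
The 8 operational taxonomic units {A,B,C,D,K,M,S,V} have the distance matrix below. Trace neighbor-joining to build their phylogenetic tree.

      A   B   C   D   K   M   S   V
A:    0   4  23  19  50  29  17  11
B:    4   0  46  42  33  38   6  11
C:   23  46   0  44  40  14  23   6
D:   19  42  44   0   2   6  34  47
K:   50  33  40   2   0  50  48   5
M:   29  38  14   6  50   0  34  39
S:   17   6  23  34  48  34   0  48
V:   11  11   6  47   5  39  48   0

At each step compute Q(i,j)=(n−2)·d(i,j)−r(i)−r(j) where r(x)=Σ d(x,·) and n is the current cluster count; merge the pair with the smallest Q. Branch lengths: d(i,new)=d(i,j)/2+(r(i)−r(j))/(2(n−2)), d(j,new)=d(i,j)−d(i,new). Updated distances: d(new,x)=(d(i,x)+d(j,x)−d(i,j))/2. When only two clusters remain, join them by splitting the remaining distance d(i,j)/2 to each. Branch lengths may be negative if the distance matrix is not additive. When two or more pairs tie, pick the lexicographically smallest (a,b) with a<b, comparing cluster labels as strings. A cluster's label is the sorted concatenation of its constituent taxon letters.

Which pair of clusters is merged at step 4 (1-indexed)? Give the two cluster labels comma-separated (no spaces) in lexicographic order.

iteration 1: select D,K (d=2, Q=-410); attach at lengths (-11/6, 23/6); label the merged cluster DK
  updated: d(A,DK)=67/2, d(B,DK)=73/2, d(C,DK)=41, d(DK,M)=27, d(DK,S)=40, d(DK,V)=25
iteration 2: select B,S (d=6, Q=-559/2); attach at lengths (7/20, 113/20); label the merged cluster BS
  updated: d(A,BS)=15/2, d(BS,C)=63/2, d(BS,DK)=141/4, d(BS,M)=33, d(BS,V)=53/2
iteration 3: select A,BS (d=15/2, Q=-831/4); attach at lengths (1/32, 239/32); label the merged cluster ABS
  updated: d(ABS,C)=47/2, d(ABS,DK)=245/8, d(ABS,M)=109/4, d(ABS,V)=15
iteration 4: select C,V (d=6, Q=-303/2); attach at lengths (35/12, 37/12); label the merged cluster CV
  updated: d(ABS,CV)=65/4, d(CV,DK)=30, d(CV,M)=47/2
iteration 5: select ABS,CV (d=65/4, Q=-891/8); attach at lengths (295/32, 225/32); label the merged cluster ABCSV
  updated: d(ABCSV,DK)=355/16, d(ABCSV,M)=69/4
iteration 6: select ABCSV,DK (d=355/16, Q=-1063/16); attach at lengths (199/32, 511/32); label the merged cluster ABCDKSV
  updated: d(ABCDKSV,M)=353/32
iteration 7: select ABCDKSV,M (d=353/32); attach at lengths (353/64, 353/64); label the merged cluster ABCDKMSV
final tree: ((((A:1/32,(B:7/20,S:113/20):239/32):295/32,(C:35/12,V:37/12):225/32):199/32,(D:-11/6,K:23/6):511/32):353/64,M:353/64)
total length: 2271/32

C,V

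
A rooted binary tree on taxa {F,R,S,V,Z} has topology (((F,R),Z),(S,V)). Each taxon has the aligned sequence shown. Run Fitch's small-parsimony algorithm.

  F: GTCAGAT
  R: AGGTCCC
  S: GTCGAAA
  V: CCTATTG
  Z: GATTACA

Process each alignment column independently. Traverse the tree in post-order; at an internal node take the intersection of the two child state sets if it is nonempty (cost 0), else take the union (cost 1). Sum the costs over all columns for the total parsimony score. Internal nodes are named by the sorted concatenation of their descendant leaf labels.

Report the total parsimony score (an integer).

[col 0] FR: children F:{G}, R:{A} ∪→ {A,G}; cost 1
[col 0] FRZ: children FR:{A,G}, Z:{G} ∩→ {G}; cost 0
[col 0] SV: children S:{G}, V:{C} ∪→ {C,G}; cost 1
[col 0] FRSVZ: children FRZ:{G}, SV:{C,G} ∩→ {G}; cost 0
[col 1] FR: children F:{T}, R:{G} ∪→ {G,T}; cost 1
[col 1] FRZ: children FR:{G,T}, Z:{A} ∪→ {A,G,T}; cost 1
[col 1] SV: children S:{T}, V:{C} ∪→ {C,T}; cost 1
[col 1] FRSVZ: children FRZ:{A,G,T}, SV:{C,T} ∩→ {T}; cost 0
[col 2] FR: children F:{C}, R:{G} ∪→ {C,G}; cost 1
[col 2] FRZ: children FR:{C,G}, Z:{T} ∪→ {C,G,T}; cost 1
[col 2] SV: children S:{C}, V:{T} ∪→ {C,T}; cost 1
[col 2] FRSVZ: children FRZ:{C,G,T}, SV:{C,T} ∩→ {C,T}; cost 0
[col 3] FR: children F:{A}, R:{T} ∪→ {A,T}; cost 1
[col 3] FRZ: children FR:{A,T}, Z:{T} ∩→ {T}; cost 0
[col 3] SV: children S:{G}, V:{A} ∪→ {A,G}; cost 1
[col 3] FRSVZ: children FRZ:{T}, SV:{A,G} ∪→ {A,G,T}; cost 1
[col 4] FR: children F:{G}, R:{C} ∪→ {C,G}; cost 1
[col 4] FRZ: children FR:{C,G}, Z:{A} ∪→ {A,C,G}; cost 1
[col 4] SV: children S:{A}, V:{T} ∪→ {A,T}; cost 1
[col 4] FRSVZ: children FRZ:{A,C,G}, SV:{A,T} ∩→ {A}; cost 0
[col 5] FR: children F:{A}, R:{C} ∪→ {A,C}; cost 1
[col 5] FRZ: children FR:{A,C}, Z:{C} ∩→ {C}; cost 0
[col 5] SV: children S:{A}, V:{T} ∪→ {A,T}; cost 1
[col 5] FRSVZ: children FRZ:{C}, SV:{A,T} ∪→ {A,C,T}; cost 1
[col 6] FR: children F:{T}, R:{C} ∪→ {C,T}; cost 1
[col 6] FRZ: children FR:{C,T}, Z:{A} ∪→ {A,C,T}; cost 1
[col 6] SV: children S:{A}, V:{G} ∪→ {A,G}; cost 1
[col 6] FRSVZ: children FRZ:{A,C,T}, SV:{A,G} ∩→ {A}; cost 0
per-site changes: [2, 3, 3, 3, 3, 3, 3]; total = 20

20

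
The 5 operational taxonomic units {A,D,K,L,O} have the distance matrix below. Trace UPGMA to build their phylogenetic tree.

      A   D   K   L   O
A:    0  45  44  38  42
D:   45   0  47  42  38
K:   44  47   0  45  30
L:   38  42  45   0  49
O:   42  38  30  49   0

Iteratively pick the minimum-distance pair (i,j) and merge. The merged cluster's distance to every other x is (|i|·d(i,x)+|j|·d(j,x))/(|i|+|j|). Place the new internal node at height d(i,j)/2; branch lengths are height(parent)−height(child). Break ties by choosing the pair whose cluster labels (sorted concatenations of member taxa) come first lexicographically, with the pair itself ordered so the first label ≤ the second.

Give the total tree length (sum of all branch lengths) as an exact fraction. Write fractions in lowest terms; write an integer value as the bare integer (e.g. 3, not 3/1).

iteration 1: select K,O (d=30); attach at lengths (15, 15); label the merged cluster KO
  updated: d(A,KO)=43, d(D,KO)=85/2, d(KO,L)=47
iteration 2: select A,L (d=38); attach at lengths (19, 19); label the merged cluster AL
  updated: d(AL,D)=87/2, d(AL,KO)=45
iteration 3: select D,KO (d=85/2); attach at lengths (85/4, 25/4); label the merged cluster DKO
  updated: d(AL,DKO)=89/2
iteration 4: select AL,DKO (d=89/2); attach at lengths (13/4, 1); label the merged cluster ADKLO
final tree: ((A:19,L:19):13/4,(D:85/4,(K:15,O:15):25/4):1)
total length: 399/4

399/4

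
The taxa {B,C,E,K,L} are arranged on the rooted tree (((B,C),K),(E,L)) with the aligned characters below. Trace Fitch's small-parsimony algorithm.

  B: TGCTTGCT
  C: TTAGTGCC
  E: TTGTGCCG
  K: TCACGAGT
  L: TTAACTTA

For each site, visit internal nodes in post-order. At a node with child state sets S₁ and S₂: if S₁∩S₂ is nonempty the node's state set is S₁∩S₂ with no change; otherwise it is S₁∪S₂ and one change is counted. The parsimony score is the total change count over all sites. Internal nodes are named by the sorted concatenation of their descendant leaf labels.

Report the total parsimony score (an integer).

17

site 0, node BC: B={T} ∩ C={T} → {T} (+0)
site 0, node BCK: BC={T} ∩ K={T} → {T} (+0)
site 0, node EL: E={T} ∩ L={T} → {T} (+0)
site 0, node BCEKL: BCK={T} ∩ EL={T} → {T} (+0)
site 1, node BC: B={G} ∪ C={T} → {G,T} (+1)
site 1, node BCK: BC={G,T} ∪ K={C} → {C,G,T} (+1)
site 1, node EL: E={T} ∩ L={T} → {T} (+0)
site 1, node BCEKL: BCK={C,G,T} ∩ EL={T} → {T} (+0)
site 2, node BC: B={C} ∪ C={A} → {A,C} (+1)
site 2, node BCK: BC={A,C} ∩ K={A} → {A} (+0)
site 2, node EL: E={G} ∪ L={A} → {A,G} (+1)
site 2, node BCEKL: BCK={A} ∩ EL={A,G} → {A} (+0)
site 3, node BC: B={T} ∪ C={G} → {G,T} (+1)
site 3, node BCK: BC={G,T} ∪ K={C} → {C,G,T} (+1)
site 3, node EL: E={T} ∪ L={A} → {A,T} (+1)
site 3, node BCEKL: BCK={C,G,T} ∩ EL={A,T} → {T} (+0)
site 4, node BC: B={T} ∩ C={T} → {T} (+0)
site 4, node BCK: BC={T} ∪ K={G} → {G,T} (+1)
site 4, node EL: E={G} ∪ L={C} → {C,G} (+1)
site 4, node BCEKL: BCK={G,T} ∩ EL={C,G} → {G} (+0)
site 5, node BC: B={G} ∩ C={G} → {G} (+0)
site 5, node BCK: BC={G} ∪ K={A} → {A,G} (+1)
site 5, node EL: E={C} ∪ L={T} → {C,T} (+1)
site 5, node BCEKL: BCK={A,G} ∪ EL={C,T} → {A,C,G,T} (+1)
site 6, node BC: B={C} ∩ C={C} → {C} (+0)
site 6, node BCK: BC={C} ∪ K={G} → {C,G} (+1)
site 6, node EL: E={C} ∪ L={T} → {C,T} (+1)
site 6, node BCEKL: BCK={C,G} ∩ EL={C,T} → {C} (+0)
site 7, node BC: B={T} ∪ C={C} → {C,T} (+1)
site 7, node BCK: BC={C,T} ∩ K={T} → {T} (+0)
site 7, node EL: E={G} ∪ L={A} → {A,G} (+1)
site 7, node BCEKL: BCK={T} ∪ EL={A,G} → {A,G,T} (+1)
per-site changes: [0, 2, 2, 3, 2, 3, 2, 3]; total = 17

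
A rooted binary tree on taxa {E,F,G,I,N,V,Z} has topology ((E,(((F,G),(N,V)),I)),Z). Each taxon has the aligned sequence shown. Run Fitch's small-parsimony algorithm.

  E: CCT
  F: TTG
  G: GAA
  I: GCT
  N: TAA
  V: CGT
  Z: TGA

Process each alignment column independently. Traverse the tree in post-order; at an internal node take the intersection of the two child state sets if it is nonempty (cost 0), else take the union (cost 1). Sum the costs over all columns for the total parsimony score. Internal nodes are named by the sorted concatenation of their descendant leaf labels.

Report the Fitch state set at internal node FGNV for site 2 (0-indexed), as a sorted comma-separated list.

[col 0] FG: children F:{T}, G:{G} ∪→ {G,T}; cost 1
[col 0] NV: children N:{T}, V:{C} ∪→ {C,T}; cost 1
[col 0] FGNV: children FG:{G,T}, NV:{C,T} ∩→ {T}; cost 0
[col 0] FGINV: children FGNV:{T}, I:{G} ∪→ {G,T}; cost 1
[col 0] EFGINV: children E:{C}, FGINV:{G,T} ∪→ {C,G,T}; cost 1
[col 0] EFGINVZ: children EFGINV:{C,G,T}, Z:{T} ∩→ {T}; cost 0
[col 1] FG: children F:{T}, G:{A} ∪→ {A,T}; cost 1
[col 1] NV: children N:{A}, V:{G} ∪→ {A,G}; cost 1
[col 1] FGNV: children FG:{A,T}, NV:{A,G} ∩→ {A}; cost 0
[col 1] FGINV: children FGNV:{A}, I:{C} ∪→ {A,C}; cost 1
[col 1] EFGINV: children E:{C}, FGINV:{A,C} ∩→ {C}; cost 0
[col 1] EFGINVZ: children EFGINV:{C}, Z:{G} ∪→ {C,G}; cost 1
[col 2] FG: children F:{G}, G:{A} ∪→ {A,G}; cost 1
[col 2] NV: children N:{A}, V:{T} ∪→ {A,T}; cost 1
[col 2] FGNV: children FG:{A,G}, NV:{A,T} ∩→ {A}; cost 0
[col 2] FGINV: children FGNV:{A}, I:{T} ∪→ {A,T}; cost 1
[col 2] EFGINV: children E:{T}, FGINV:{A,T} ∩→ {T}; cost 0
[col 2] EFGINVZ: children EFGINV:{T}, Z:{A} ∪→ {A,T}; cost 1
per-site changes: [4, 4, 4]; total = 12

A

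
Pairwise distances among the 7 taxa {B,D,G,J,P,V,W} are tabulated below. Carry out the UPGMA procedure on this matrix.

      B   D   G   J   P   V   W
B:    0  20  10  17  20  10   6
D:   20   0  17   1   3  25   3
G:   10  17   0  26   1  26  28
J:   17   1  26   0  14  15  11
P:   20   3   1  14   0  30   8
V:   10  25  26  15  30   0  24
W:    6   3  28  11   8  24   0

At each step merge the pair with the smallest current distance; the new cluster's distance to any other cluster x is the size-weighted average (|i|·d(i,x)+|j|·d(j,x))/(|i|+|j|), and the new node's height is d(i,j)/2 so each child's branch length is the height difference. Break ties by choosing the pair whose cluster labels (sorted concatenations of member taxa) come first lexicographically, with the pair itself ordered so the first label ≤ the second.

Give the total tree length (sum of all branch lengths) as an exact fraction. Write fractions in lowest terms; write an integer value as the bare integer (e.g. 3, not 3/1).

iteration 1: select D,J (d=1); attach at lengths (1/2, 1/2); label the merged cluster DJ
  updated: d(B,DJ)=37/2, d(DJ,G)=43/2, d(DJ,P)=17/2, d(DJ,V)=20, d(DJ,W)=7
iteration 2: select G,P (d=1); attach at lengths (1/2, 1/2); label the merged cluster GP
  updated: d(B,GP)=15, d(DJ,GP)=15, d(GP,V)=28, d(GP,W)=18
iteration 3: select B,W (d=6); attach at lengths (3, 3); label the merged cluster BW
  updated: d(BW,DJ)=51/4, d(BW,GP)=33/2, d(BW,V)=17
iteration 4: select BW,DJ (d=51/4); attach at lengths (27/8, 47/8); label the merged cluster BDJW
  updated: d(BDJW,GP)=63/4, d(BDJW,V)=37/2
iteration 5: select BDJW,GP (d=63/4); attach at lengths (3/2, 59/8); label the merged cluster BDGJPW
  updated: d(BDGJPW,V)=65/3
iteration 6: select BDGJPW,V (d=65/3); attach at lengths (71/24, 65/6); label the merged cluster BDGJPVW
final tree: ((((B:3,W:3):27/8,(D:1/2,J:1/2):47/8):3/2,(G:1/2,P:1/2):59/8):71/24,V:65/6)
total length: 479/12

479/12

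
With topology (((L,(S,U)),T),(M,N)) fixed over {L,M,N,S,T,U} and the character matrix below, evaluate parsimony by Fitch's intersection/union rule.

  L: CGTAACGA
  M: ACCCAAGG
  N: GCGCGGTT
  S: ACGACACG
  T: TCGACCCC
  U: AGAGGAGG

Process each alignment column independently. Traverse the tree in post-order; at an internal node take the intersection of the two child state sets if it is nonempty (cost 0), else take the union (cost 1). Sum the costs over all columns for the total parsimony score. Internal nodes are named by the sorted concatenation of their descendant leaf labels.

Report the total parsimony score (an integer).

site 0, node SU: S={A} ∩ U={A} → {A} (+0)
site 0, node LSU: L={C} ∪ SU={A} → {A,C} (+1)
site 0, node LSTU: LSU={A,C} ∪ T={T} → {A,C,T} (+1)
site 0, node MN: M={A} ∪ N={G} → {A,G} (+1)
site 0, node LMNSTU: LSTU={A,C,T} ∩ MN={A,G} → {A} (+0)
site 1, node SU: S={C} ∪ U={G} → {C,G} (+1)
site 1, node LSU: L={G} ∩ SU={C,G} → {G} (+0)
site 1, node LSTU: LSU={G} ∪ T={C} → {C,G} (+1)
site 1, node MN: M={C} ∩ N={C} → {C} (+0)
site 1, node LMNSTU: LSTU={C,G} ∩ MN={C} → {C} (+0)
site 2, node SU: S={G} ∪ U={A} → {A,G} (+1)
site 2, node LSU: L={T} ∪ SU={A,G} → {A,G,T} (+1)
site 2, node LSTU: LSU={A,G,T} ∩ T={G} → {G} (+0)
site 2, node MN: M={C} ∪ N={G} → {C,G} (+1)
site 2, node LMNSTU: LSTU={G} ∩ MN={C,G} → {G} (+0)
site 3, node SU: S={A} ∪ U={G} → {A,G} (+1)
site 3, node LSU: L={A} ∩ SU={A,G} → {A} (+0)
site 3, node LSTU: LSU={A} ∩ T={A} → {A} (+0)
site 3, node MN: M={C} ∩ N={C} → {C} (+0)
site 3, node LMNSTU: LSTU={A} ∪ MN={C} → {A,C} (+1)
site 4, node SU: S={C} ∪ U={G} → {C,G} (+1)
site 4, node LSU: L={A} ∪ SU={C,G} → {A,C,G} (+1)
site 4, node LSTU: LSU={A,C,G} ∩ T={C} → {C} (+0)
site 4, node MN: M={A} ∪ N={G} → {A,G} (+1)
site 4, node LMNSTU: LSTU={C} ∪ MN={A,G} → {A,C,G} (+1)
site 5, node SU: S={A} ∩ U={A} → {A} (+0)
site 5, node LSU: L={C} ∪ SU={A} → {A,C} (+1)
site 5, node LSTU: LSU={A,C} ∩ T={C} → {C} (+0)
site 5, node MN: M={A} ∪ N={G} → {A,G} (+1)
site 5, node LMNSTU: LSTU={C} ∪ MN={A,G} → {A,C,G} (+1)
site 6, node SU: S={C} ∪ U={G} → {C,G} (+1)
site 6, node LSU: L={G} ∩ SU={C,G} → {G} (+0)
site 6, node LSTU: LSU={G} ∪ T={C} → {C,G} (+1)
site 6, node MN: M={G} ∪ N={T} → {G,T} (+1)
site 6, node LMNSTU: LSTU={C,G} ∩ MN={G,T} → {G} (+0)
site 7, node SU: S={G} ∩ U={G} → {G} (+0)
site 7, node LSU: L={A} ∪ SU={G} → {A,G} (+1)
site 7, node LSTU: LSU={A,G} ∪ T={C} → {A,C,G} (+1)
site 7, node MN: M={G} ∪ N={T} → {G,T} (+1)
site 7, node LMNSTU: LSTU={A,C,G} ∩ MN={G,T} → {G} (+0)
per-site changes: [3, 2, 3, 2, 4, 3, 3, 3]; total = 23

23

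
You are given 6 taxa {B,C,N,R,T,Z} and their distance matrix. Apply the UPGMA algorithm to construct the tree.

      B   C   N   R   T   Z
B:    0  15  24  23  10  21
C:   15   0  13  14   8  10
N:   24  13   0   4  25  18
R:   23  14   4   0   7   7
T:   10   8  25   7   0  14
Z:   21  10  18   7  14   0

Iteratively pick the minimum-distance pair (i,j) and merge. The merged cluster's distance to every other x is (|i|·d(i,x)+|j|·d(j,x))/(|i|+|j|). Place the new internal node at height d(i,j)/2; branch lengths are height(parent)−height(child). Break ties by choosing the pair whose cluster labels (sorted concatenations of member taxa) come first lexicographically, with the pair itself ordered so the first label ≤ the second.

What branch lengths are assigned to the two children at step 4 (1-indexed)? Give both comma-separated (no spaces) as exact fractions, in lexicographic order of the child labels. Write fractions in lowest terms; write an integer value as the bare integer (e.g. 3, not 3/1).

1. join N+R (d=4) ⇒ NR; edges |N|=2, |R|=2
  updated: d(B,NR)=47/2, d(C,NR)=27/2, d(NR,T)=16, d(NR,Z)=25/2
2. join C+T (d=8) ⇒ CT; edges |C|=4, |T|=4
  updated: d(B,CT)=25/2, d(CT,NR)=59/4, d(CT,Z)=12
3. join CT+Z (d=12) ⇒ CTZ; edges |CT|=2, |Z|=6
  updated: d(B,CTZ)=46/3, d(CTZ,NR)=14
4. join CTZ+NR (d=14) ⇒ CNRTZ; edges |CTZ|=1, |NR|=5
  updated: d(B,CNRTZ)=93/5
5. join B+CNRTZ (d=93/5) ⇒ BCNRTZ; edges |B|=93/10, |CNRTZ|=23/10
final tree: (B:93/10,(((C:4,T:4):2,Z:6):1,(N:2,R:2):5):23/10)
total length: 188/5

1,5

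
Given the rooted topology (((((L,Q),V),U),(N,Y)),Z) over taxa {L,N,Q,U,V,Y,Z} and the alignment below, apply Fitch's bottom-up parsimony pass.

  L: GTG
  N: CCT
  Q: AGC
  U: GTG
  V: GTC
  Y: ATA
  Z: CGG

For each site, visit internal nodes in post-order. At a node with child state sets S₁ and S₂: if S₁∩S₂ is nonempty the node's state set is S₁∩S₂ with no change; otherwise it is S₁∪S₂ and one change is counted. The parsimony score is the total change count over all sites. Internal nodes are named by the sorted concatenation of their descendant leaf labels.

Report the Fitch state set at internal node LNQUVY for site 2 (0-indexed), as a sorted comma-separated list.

site 0, node LQ: L={G} ∪ Q={A} → {A,G} (+1)
site 0, node LQV: LQ={A,G} ∩ V={G} → {G} (+0)
site 0, node LQUV: LQV={G} ∩ U={G} → {G} (+0)
site 0, node NY: N={C} ∪ Y={A} → {A,C} (+1)
site 0, node LNQUVY: LQUV={G} ∪ NY={A,C} → {A,C,G} (+1)
site 0, node LNQUVYZ: LNQUVY={A,C,G} ∩ Z={C} → {C} (+0)
site 1, node LQ: L={T} ∪ Q={G} → {G,T} (+1)
site 1, node LQV: LQ={G,T} ∩ V={T} → {T} (+0)
site 1, node LQUV: LQV={T} ∩ U={T} → {T} (+0)
site 1, node NY: N={C} ∪ Y={T} → {C,T} (+1)
site 1, node LNQUVY: LQUV={T} ∩ NY={C,T} → {T} (+0)
site 1, node LNQUVYZ: LNQUVY={T} ∪ Z={G} → {G,T} (+1)
site 2, node LQ: L={G} ∪ Q={C} → {C,G} (+1)
site 2, node LQV: LQ={C,G} ∩ V={C} → {C} (+0)
site 2, node LQUV: LQV={C} ∪ U={G} → {C,G} (+1)
site 2, node NY: N={T} ∪ Y={A} → {A,T} (+1)
site 2, node LNQUVY: LQUV={C,G} ∪ NY={A,T} → {A,C,G,T} (+1)
site 2, node LNQUVYZ: LNQUVY={A,C,G,T} ∩ Z={G} → {G} (+0)
per-site changes: [3, 3, 4]; total = 10

A,C,G,T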